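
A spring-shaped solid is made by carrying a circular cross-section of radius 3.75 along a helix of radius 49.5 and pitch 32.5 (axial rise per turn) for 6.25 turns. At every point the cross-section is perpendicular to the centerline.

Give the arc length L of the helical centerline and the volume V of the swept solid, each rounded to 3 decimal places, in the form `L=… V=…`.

2πR = 2π·49.5 = 311.017673
per-turn = √(311.017673² + 32.5²) = √(96731.9927 + 1056.25) = √97788.2427 = 312.711117
L = 6.25 × 312.711117 = 1954.444482
V = π·3.75² × L = 44.178647 × 1954.444482 = 86344.712232

L=1954.444 V=86344.712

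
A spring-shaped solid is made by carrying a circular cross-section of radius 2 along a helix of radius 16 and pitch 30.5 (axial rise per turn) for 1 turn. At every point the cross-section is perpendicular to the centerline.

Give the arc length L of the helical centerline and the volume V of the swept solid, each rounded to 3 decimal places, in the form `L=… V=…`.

L=105.056 V=1320.170

2πR = 2π·16 = 100.530965
per-turn = √(100.530965² + 30.5²) = √(10106.4749 + 930.25) = √11036.7249 = 105.055818
L = 1 × 105.055818 = 105.055818
V = π·2² × L = 12.566371 × 105.055818 = 1320.170345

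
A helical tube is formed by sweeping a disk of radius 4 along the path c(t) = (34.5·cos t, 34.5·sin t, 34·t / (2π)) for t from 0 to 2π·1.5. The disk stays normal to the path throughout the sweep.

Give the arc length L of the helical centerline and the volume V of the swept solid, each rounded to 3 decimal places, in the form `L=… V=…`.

L=329.130 V=16543.887

2πR = 2π·34.5 = 216.769893
per-turn = √(216.769893² + 34²) = √(46989.1866 + 1156) = √48145.1866 = 219.420114
L = 1.5 × 219.420114 = 329.130171
V = π·4² × L = 50.265482 × 329.130171 = 16543.886858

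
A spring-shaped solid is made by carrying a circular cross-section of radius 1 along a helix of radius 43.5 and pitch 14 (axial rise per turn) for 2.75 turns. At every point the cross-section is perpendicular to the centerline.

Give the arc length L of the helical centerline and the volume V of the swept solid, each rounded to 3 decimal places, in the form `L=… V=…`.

L=752.611 V=2364.399

2πR = 2π·43.5 = 273.318561
per-turn = √(273.318561² + 14²) = √(74703.0357 + 196) = √74899.0357 = 273.676882
L = 2.75 × 273.676882 = 752.611425
V = π·1² × L = 3.141593 × 752.611425 = 2364.398525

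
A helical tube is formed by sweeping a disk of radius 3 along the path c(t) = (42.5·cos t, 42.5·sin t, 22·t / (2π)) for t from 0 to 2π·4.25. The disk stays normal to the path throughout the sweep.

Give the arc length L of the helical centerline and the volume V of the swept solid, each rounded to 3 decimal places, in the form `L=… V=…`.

L=1138.745 V=32197.267

2πR = 2π·42.5 = 267.035376
per-turn = √(267.035376² + 22²) = √(71307.8918 + 484) = √71791.8918 = 267.940090
L = 4.25 × 267.940090 = 1138.745382
V = π·3² × L = 28.274334 × 1138.745382 = 32197.267145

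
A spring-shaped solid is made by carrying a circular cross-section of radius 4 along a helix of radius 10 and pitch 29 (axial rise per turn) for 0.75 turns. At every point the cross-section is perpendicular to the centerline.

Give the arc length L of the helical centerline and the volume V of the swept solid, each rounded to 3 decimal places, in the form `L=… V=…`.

L=51.901 V=2608.833

2πR = 2π·10 = 62.831853
per-turn = √(62.831853² + 29²) = √(3947.8418 + 841) = √4788.8418 = 69.201458
L = 0.75 × 69.201458 = 51.901093
V = π·4² × L = 50.265482 × 51.901093 = 2608.833497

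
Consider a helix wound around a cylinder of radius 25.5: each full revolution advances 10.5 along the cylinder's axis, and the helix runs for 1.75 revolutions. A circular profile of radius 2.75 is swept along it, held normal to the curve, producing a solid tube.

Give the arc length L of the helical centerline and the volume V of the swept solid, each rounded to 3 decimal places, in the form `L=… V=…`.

L=280.989 V=6675.810

2πR = 2π·25.5 = 160.221225
per-turn = √(160.221225² + 10.5²) = √(25670.8410 + 110.25) = √25781.0910 = 160.564912
L = 1.75 × 160.564912 = 280.988596
V = π·2.75² × L = 23.758294 × 280.988596 = 6675.809809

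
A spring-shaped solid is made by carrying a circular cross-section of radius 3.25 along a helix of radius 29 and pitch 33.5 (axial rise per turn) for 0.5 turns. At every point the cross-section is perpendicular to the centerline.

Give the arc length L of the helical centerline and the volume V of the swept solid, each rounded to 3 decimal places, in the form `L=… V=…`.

2πR = 2π·29 = 182.212374
per-turn = √(182.212374² + 33.5²) = √(33201.3492 + 1122.25) = √34323.5992 = 185.266293
L = 0.5 × 185.266293 = 92.633146
V = π·3.25² × L = 33.183072 × 92.633146 = 3073.852402

L=92.633 V=3073.852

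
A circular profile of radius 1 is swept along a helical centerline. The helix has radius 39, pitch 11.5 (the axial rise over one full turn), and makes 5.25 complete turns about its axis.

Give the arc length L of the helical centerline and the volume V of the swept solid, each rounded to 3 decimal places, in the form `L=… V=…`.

2πR = 2π·39 = 245.044227
per-turn = √(245.044227² + 11.5²) = √(60046.6732 + 132.25) = √60178.9232 = 245.313928
L = 5.25 × 245.313928 = 1287.898121
V = π·1² × L = 3.141593 × 1287.898121 = 4046.051275

L=1287.898 V=4046.051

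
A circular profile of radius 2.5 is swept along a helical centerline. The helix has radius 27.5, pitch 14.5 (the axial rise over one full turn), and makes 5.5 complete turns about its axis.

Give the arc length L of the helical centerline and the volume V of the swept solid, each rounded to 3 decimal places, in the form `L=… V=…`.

L=953.672 V=18725.309

2πR = 2π·27.5 = 172.787596
per-turn = √(172.787596² + 14.5²) = √(29855.5533 + 210.25) = √30065.8033 = 173.394935
L = 5.5 × 173.394935 = 953.672140
V = π·2.5² × L = 19.634954 × 953.672140 = 18725.308677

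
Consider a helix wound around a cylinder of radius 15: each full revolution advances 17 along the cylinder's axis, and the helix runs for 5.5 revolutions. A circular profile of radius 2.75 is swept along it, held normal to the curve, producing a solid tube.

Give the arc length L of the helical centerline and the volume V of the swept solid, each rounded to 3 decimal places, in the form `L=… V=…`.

L=526.728 V=12514.155

2πR = 2π·15 = 94.247780
per-turn = √(94.247780² + 17²) = √(8882.6440 + 289) = √9171.6440 = 95.768700
L = 5.5 × 95.768700 = 526.727852
V = π·2.75² × L = 23.758294 × 526.727852 = 12514.155393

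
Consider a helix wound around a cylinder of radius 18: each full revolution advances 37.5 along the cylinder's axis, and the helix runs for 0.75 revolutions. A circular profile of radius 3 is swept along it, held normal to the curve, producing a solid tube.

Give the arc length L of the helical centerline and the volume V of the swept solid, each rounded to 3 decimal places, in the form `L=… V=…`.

L=89.364 V=2526.713

2πR = 2π·18 = 113.097336
per-turn = √(113.097336² + 37.5²) = √(12791.0073 + 1406.25) = √14197.2573 = 119.152244
L = 0.75 × 119.152244 = 89.364183
V = π·3² × L = 28.274334 × 89.364183 = 2526.712752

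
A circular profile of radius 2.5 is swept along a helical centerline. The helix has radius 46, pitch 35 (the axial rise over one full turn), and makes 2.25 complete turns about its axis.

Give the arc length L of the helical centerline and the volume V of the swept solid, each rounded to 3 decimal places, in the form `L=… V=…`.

2πR = 2π·46 = 289.026524
per-turn = √(289.026524² + 35²) = √(83536.3317 + 1225) = √84761.3317 = 291.137994
L = 2.25 × 291.137994 = 655.060487
V = π·2.5² × L = 19.634954 × 655.060487 = 12862.082583

L=655.060 V=12862.083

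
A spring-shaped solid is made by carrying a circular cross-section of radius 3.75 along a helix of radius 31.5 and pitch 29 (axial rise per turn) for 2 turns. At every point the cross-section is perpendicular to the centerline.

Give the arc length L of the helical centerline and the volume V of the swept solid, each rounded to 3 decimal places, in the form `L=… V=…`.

2πR = 2π·31.5 = 197.920337
per-turn = √(197.920337² + 29²) = √(39172.4599 + 841) = √40013.4599 = 200.033647
L = 2 × 200.033647 = 400.067294
V = π·3.75² × L = 44.178647 × 400.067294 = 17674.431620

L=400.067 V=17674.432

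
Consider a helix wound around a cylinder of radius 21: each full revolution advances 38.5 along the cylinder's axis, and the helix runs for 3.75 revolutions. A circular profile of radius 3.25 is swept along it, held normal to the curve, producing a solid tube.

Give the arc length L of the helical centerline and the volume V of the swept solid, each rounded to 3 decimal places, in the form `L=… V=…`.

L=515.434 V=17103.678

2πR = 2π·21 = 131.946891
per-turn = √(131.946891² + 38.5²) = √(17409.9822 + 1482.25) = √18892.2322 = 137.449017
L = 3.75 × 137.449017 = 515.433812
V = π·3.25² × L = 33.183072 × 515.433812 = 17103.677511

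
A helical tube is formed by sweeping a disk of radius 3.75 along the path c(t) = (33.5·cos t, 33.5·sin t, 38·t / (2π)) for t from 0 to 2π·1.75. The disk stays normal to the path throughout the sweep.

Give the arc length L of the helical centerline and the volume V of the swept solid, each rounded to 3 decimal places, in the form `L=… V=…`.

L=374.306 V=16536.349

2πR = 2π·33.5 = 210.486708
per-turn = √(210.486708² + 38²) = √(44304.6542 + 1444) = √45748.6542 = 213.889350
L = 1.75 × 213.889350 = 374.306363
V = π·3.75² × L = 44.178647 × 374.306363 = 16536.348564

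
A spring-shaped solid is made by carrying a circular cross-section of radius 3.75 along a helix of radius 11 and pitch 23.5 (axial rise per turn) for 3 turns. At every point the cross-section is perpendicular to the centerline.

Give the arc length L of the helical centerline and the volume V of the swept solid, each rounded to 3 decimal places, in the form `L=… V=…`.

L=219.003 V=9675.249

2πR = 2π·11 = 69.115038
per-turn = √(69.115038² + 23.5²) = √(4776.8885 + 552.25) = √5329.1385 = 73.000949
L = 3 × 73.000949 = 219.002846
V = π·3.75² × L = 44.178647 × 219.002846 = 9675.249379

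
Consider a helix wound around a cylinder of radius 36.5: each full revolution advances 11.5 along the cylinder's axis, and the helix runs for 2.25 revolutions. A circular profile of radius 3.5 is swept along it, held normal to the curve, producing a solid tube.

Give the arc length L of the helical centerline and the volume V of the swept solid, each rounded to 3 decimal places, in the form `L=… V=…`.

L=516.655 V=19883.212

2πR = 2π·36.5 = 229.336264
per-turn = √(229.336264² + 11.5²) = √(52595.1219 + 132.25) = √52727.3719 = 229.624415
L = 2.25 × 229.624415 = 516.654933
V = π·3.5² × L = 38.484510 × 516.654933 = 19883.211947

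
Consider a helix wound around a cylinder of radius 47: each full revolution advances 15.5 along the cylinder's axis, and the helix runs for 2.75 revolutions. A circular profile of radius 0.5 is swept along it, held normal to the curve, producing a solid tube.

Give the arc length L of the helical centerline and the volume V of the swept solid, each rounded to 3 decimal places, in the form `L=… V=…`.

L=813.220 V=638.701

2πR = 2π·47 = 295.309709
per-turn = √(295.309709² + 15.5²) = √(87207.8245 + 240.25) = √87448.0745 = 295.716206
L = 2.75 × 295.716206 = 813.219566
V = π·0.5² × L = 0.785398 × 813.219566 = 638.701154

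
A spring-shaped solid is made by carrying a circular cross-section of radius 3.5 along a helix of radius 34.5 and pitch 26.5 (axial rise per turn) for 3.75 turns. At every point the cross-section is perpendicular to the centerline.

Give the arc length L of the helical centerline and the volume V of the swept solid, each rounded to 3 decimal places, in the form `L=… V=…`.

2πR = 2π·34.5 = 216.769893
per-turn = √(216.769893² + 26.5²) = √(46989.1866 + 702.25) = √47691.4366 = 218.383691
L = 3.75 × 218.383691 = 818.938842
V = π·3.5² × L = 38.484510 × 818.938842 = 31516.460050

L=818.939 V=31516.460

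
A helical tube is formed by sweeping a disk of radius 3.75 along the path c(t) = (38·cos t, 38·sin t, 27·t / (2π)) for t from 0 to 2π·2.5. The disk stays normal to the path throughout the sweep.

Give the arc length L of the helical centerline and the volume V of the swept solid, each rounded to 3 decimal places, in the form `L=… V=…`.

2πR = 2π·38 = 238.761042
per-turn = √(238.761042² + 27²) = √(57006.8350 + 729) = √57735.8350 = 240.282823
L = 2.5 × 240.282823 = 600.707057
V = π·3.75² × L = 44.178647 × 600.707057 = 26538.424856

L=600.707 V=26538.425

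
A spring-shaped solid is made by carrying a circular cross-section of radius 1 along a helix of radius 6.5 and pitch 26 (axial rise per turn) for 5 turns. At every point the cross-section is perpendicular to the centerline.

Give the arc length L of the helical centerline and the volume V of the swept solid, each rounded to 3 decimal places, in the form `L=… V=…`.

L=242.072 V=760.493

2πR = 2π·6.5 = 40.840704
per-turn = √(40.840704² + 26²) = √(1667.9631 + 676) = √2343.9631 = 48.414493
L = 5 × 48.414493 = 242.072466
V = π·1² × L = 3.141593 × 242.072466 = 760.493080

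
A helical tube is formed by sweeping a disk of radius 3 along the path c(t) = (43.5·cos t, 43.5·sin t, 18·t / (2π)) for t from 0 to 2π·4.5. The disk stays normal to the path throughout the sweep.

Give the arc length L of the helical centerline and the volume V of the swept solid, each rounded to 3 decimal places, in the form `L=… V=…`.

2πR = 2π·43.5 = 273.318561
per-turn = √(273.318561² + 18²) = √(74703.0357 + 324) = √75027.0357 = 273.910635
L = 4.5 × 273.910635 = 1232.597855
V = π·3² × L = 28.274334 × 1232.597855 = 34850.883307

L=1232.598 V=34850.883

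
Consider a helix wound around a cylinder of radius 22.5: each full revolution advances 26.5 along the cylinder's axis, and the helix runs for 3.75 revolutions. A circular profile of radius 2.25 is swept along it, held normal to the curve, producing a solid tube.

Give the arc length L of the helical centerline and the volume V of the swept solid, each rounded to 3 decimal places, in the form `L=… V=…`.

L=539.377 V=8578.424

2πR = 2π·22.5 = 141.371669
per-turn = √(141.371669² + 26.5²) = √(19985.9489 + 702.25) = √20688.1989 = 143.833928
L = 3.75 × 143.833928 = 539.377231
V = π·2.25² × L = 15.904313 × 539.377231 = 8578.424202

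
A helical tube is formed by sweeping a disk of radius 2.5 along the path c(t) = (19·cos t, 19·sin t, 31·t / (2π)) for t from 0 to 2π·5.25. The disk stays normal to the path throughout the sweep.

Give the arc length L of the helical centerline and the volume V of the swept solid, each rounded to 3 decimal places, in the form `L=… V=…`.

2πR = 2π·19 = 119.380521
per-turn = √(119.380521² + 31²) = √(14251.7088 + 961) = √15212.7088 = 123.339810
L = 5.25 × 123.339810 = 647.534003
V = π·2.5² × L = 19.634954 × 647.534003 = 12714.300418

L=647.534 V=12714.300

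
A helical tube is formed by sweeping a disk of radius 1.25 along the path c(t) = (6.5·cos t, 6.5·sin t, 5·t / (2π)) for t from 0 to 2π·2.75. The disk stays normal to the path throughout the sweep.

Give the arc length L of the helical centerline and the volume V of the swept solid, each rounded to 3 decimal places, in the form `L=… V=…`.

L=113.150 V=555.426

2πR = 2π·6.5 = 40.840704
per-turn = √(40.840704² + 5²) = √(1667.9631 + 25) = √1692.9631 = 41.145633
L = 2.75 × 41.145633 = 113.150492
V = π·1.25² × L = 4.908739 × 113.150492 = 555.426177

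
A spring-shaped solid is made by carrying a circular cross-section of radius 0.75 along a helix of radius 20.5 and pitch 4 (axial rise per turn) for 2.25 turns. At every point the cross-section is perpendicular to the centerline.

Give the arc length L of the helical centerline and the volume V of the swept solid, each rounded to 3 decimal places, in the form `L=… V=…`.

2πR = 2π·20.5 = 128.805299
per-turn = √(128.805299² + 4²) = √(16590.8050 + 16) = √16606.8050 = 128.867393
L = 2.25 × 128.867393 = 289.951634
V = π·0.75² × L = 1.767146 × 289.951634 = 512.386833

L=289.952 V=512.387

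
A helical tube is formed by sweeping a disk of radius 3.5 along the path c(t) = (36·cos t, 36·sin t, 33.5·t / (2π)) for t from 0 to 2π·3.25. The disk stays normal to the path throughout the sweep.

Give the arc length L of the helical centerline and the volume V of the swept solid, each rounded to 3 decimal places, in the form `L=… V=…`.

L=743.151 V=28599.813

2πR = 2π·36 = 226.194671
per-turn = √(226.194671² + 33.5²) = √(51164.0292 + 1122.25) = √52286.2792 = 228.661932
L = 3.25 × 228.661932 = 743.151279
V = π·3.5² × L = 38.484510 × 743.151279 = 28599.812852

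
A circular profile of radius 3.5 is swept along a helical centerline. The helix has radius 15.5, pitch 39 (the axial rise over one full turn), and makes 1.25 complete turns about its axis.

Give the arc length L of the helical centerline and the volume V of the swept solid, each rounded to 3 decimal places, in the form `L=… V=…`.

L=131.135 V=5046.667

2πR = 2π·15.5 = 97.389372
per-turn = √(97.389372² + 39²) = √(9484.6898 + 1521) = √11005.6898 = 104.908007
L = 1.25 × 104.908007 = 131.135008
V = π·3.5² × L = 38.484510 × 131.135008 = 5046.666533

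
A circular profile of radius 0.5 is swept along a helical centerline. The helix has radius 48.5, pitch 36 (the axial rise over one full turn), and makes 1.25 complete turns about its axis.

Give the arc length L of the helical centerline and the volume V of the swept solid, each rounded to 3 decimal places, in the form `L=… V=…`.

L=383.567 V=301.253

2πR = 2π·48.5 = 304.734487
per-turn = √(304.734487² + 36²) = √(92863.1078 + 1296) = √94159.1078 = 306.853561
L = 1.25 × 306.853561 = 383.566951
V = π·0.5² × L = 0.785398 × 383.566951 = 301.252779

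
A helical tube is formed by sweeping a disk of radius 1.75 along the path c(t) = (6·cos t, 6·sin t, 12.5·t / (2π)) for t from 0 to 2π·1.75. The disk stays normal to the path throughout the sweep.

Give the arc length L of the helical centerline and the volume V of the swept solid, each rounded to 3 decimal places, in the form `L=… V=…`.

2πR = 2π·6 = 37.699112
per-turn = √(37.699112² + 12.5²) = √(1421.2230 + 156.25) = √1577.4730 = 39.717415
L = 1.75 × 39.717415 = 69.505476
V = π·1.75² × L = 9.621128 × 69.505476 = 668.721045

L=69.505 V=668.721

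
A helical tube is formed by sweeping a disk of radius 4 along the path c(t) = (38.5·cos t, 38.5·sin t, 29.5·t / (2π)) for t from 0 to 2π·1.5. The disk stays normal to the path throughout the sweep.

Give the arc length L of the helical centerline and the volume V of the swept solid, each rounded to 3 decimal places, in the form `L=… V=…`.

L=365.542 V=18374.152

2πR = 2π·38.5 = 241.902634
per-turn = √(241.902634² + 29.5²) = √(58516.8845 + 870.25) = √59387.1345 = 243.694757
L = 1.5 × 243.694757 = 365.542135
V = π·4² × L = 50.265482 × 365.542135 = 18374.151785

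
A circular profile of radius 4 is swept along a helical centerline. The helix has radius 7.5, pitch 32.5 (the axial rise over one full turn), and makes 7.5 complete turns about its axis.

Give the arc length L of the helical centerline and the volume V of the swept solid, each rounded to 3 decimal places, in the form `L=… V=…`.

2πR = 2π·7.5 = 47.123890
per-turn = √(47.123890² + 32.5²) = √(2220.6610 + 1056.25) = √3276.9110 = 57.244310
L = 7.5 × 57.244310 = 429.332323
V = π·4² × L = 50.265482 × 429.332323 = 21580.596328

L=429.332 V=21580.596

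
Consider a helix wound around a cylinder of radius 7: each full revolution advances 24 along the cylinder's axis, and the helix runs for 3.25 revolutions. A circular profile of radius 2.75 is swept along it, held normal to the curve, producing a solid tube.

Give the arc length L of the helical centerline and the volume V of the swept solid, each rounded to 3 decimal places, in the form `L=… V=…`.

2πR = 2π·7 = 43.982297
per-turn = √(43.982297² + 24²) = √(1934.4425 + 576) = √2510.4425 = 50.104316
L = 3.25 × 50.104316 = 162.839026
V = π·2.75² × L = 23.758294 × 162.839026 = 3868.777535

L=162.839 V=3868.778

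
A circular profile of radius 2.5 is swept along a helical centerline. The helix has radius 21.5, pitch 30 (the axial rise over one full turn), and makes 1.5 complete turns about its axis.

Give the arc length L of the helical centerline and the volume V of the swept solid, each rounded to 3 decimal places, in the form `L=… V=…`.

2πR = 2π·21.5 = 135.088484
per-turn = √(135.088484² + 30²) = √(18248.8985 + 900) = √19148.8985 = 138.379545
L = 1.5 × 138.379545 = 207.569318
V = π·2.5² × L = 19.634954 × 207.569318 = 4075.614025

L=207.569 V=4075.614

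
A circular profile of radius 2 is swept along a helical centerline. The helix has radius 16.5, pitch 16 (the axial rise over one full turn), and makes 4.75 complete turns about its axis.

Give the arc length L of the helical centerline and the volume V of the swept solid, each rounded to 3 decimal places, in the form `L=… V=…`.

L=498.275 V=6261.505

2πR = 2π·16.5 = 103.672558
per-turn = √(103.672558² + 16²) = √(10747.9992 + 256) = √11003.9992 = 104.899948
L = 4.75 × 104.899948 = 498.274755
V = π·2² × L = 12.566371 × 498.274755 = 6261.505243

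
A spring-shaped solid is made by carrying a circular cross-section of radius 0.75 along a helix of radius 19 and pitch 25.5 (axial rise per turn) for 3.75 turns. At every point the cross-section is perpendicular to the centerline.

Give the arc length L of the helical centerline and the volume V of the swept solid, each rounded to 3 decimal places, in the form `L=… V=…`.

L=457.776 V=808.957

2πR = 2π·19 = 119.380521
per-turn = √(119.380521² + 25.5²) = √(14251.7088 + 650.25) = √14901.9588 = 122.073579
L = 3.75 × 122.073579 = 457.775922
V = π·0.75² × L = 1.767146 × 457.775922 = 808.956829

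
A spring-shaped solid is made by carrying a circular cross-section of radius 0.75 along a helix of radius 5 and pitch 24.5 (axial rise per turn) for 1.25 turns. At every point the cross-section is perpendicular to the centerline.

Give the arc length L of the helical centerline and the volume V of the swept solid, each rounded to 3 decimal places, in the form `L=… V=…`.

L=49.800 V=88.003

2πR = 2π·5 = 31.415927
per-turn = √(31.415927² + 24.5²) = √(986.9604 + 600.25) = √1587.2104 = 39.839810
L = 1.25 × 39.839810 = 49.799762
V = π·0.75² × L = 1.767146 × 49.799762 = 88.003444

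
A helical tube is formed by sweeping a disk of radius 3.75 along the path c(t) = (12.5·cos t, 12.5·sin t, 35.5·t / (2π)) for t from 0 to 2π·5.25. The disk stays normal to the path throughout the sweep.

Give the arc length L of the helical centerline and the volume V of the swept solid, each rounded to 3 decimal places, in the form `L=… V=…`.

L=452.499 V=19990.776

2πR = 2π·12.5 = 78.539816
per-turn = √(78.539816² + 35.5²) = √(6168.5028 + 1260.25) = √7428.7528 = 86.190213
L = 5.25 × 86.190213 = 452.498616
V = π·3.75² × L = 44.178647 × 452.498616 = 19990.776495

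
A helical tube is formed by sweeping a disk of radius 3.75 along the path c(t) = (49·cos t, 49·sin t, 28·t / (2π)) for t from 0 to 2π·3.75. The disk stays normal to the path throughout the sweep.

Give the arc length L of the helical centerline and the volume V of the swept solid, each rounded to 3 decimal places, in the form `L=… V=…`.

L=1159.300 V=51216.310

2πR = 2π·49 = 307.876080
per-turn = √(307.876080² + 28²) = √(94787.6807 + 784) = √95571.6807 = 309.146698
L = 3.75 × 309.146698 = 1159.300116
V = π·3.75² × L = 44.178647 × 1159.300116 = 51216.310242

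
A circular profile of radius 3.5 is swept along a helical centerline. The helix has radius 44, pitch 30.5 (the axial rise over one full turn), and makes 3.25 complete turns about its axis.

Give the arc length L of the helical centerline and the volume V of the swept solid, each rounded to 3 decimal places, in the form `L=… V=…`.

L=903.947 V=34787.952

2πR = 2π·44 = 276.460154
per-turn = √(276.460154² + 30.5²) = √(76430.2165 + 930.25) = √77360.4665 = 278.137496
L = 3.25 × 278.137496 = 903.946861
V = π·3.5² × L = 38.484510 × 903.946861 = 34787.952011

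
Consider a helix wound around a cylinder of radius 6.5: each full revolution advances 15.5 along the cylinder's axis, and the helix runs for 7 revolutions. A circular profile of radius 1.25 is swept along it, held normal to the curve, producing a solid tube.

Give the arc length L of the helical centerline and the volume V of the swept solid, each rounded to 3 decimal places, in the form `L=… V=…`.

2πR = 2π·6.5 = 40.840704
per-turn = √(40.840704² + 15.5²) = √(1667.9631 + 240.25) = √1908.2131 = 43.683099
L = 7 × 43.683099 = 305.781693
V = π·1.25² × L = 4.908739 × 305.781693 = 1501.002378

L=305.782 V=1501.002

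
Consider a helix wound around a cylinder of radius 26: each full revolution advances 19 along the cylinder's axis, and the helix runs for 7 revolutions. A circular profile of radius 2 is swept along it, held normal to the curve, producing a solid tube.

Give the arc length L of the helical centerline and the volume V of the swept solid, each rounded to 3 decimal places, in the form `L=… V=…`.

2πR = 2π·26 = 163.362818
per-turn = √(163.362818² + 19²) = √(26687.4103 + 361) = √27048.4103 = 164.464009
L = 7 × 164.464009 = 1151.248064
V = π·2² × L = 12.566371 × 1151.248064 = 14467.009841

L=1151.248 V=14467.010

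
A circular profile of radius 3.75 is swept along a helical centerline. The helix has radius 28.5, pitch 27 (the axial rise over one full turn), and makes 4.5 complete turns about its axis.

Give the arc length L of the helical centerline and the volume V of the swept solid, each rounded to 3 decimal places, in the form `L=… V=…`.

2πR = 2π·28.5 = 179.070781
per-turn = √(179.070781² + 27²) = √(32066.3447 + 729) = √32795.3447 = 181.094850
L = 4.5 × 181.094850 = 814.926825
V = π·3.75² × L = 44.178647 × 814.926825 = 36002.364282

L=814.927 V=36002.364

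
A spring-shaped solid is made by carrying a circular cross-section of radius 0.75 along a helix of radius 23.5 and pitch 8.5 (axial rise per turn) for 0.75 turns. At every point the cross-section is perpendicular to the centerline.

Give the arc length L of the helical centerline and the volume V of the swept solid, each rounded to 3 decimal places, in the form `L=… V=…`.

L=110.924 V=196.020

2πR = 2π·23.5 = 147.654855
per-turn = √(147.654855² + 8.5²) = √(21801.9561 + 72.25) = √21874.2061 = 147.899311
L = 0.75 × 147.899311 = 110.924483
V = π·0.75² × L = 1.767146 × 110.924483 = 196.019742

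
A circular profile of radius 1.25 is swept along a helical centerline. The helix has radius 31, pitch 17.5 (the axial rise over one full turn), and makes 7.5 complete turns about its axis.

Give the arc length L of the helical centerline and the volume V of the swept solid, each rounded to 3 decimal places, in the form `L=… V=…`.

L=1466.725 V=7199.769

2πR = 2π·31 = 194.778745
per-turn = √(194.778745² + 17.5²) = √(37938.7593 + 306.25) = √38245.0093 = 195.563313
L = 7.5 × 195.563313 = 1466.724846
V = π·1.25² × L = 4.908739 × 1466.724846 = 7199.768752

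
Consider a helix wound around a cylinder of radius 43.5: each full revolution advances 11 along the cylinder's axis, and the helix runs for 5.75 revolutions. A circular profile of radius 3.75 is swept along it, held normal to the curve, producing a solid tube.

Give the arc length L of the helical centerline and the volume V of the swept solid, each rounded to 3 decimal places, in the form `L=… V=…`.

L=1572.854 V=69486.561

2πR = 2π·43.5 = 273.318561
per-turn = √(273.318561² + 11²) = √(74703.0357 + 121) = √74824.0357 = 273.539825
L = 5.75 × 273.539825 = 1572.853992
V = π·3.75² × L = 44.178647 × 1572.853992 = 69486.560817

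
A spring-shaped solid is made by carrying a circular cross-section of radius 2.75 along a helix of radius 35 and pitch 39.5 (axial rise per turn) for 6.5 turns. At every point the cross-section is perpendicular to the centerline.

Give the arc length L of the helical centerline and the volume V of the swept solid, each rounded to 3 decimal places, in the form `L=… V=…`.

L=1452.300 V=34504.172

2πR = 2π·35 = 219.911486
per-turn = √(219.911486² + 39.5²) = √(48361.0616 + 1560.25) = √49921.3116 = 223.430776
L = 6.5 × 223.430776 = 1452.300043
V = π·2.75² × L = 23.758294 × 1452.300043 = 34504.172031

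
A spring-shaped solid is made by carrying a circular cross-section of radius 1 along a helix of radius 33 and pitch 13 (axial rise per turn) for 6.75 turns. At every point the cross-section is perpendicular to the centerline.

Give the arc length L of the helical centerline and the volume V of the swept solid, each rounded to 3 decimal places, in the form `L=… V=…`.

2πR = 2π·33 = 207.345115
per-turn = √(207.345115² + 13²) = √(42991.9968 + 169) = √43160.9968 = 207.752249
L = 6.75 × 207.752249 = 1402.327678
V = π·1² × L = 3.141593 × 1402.327678 = 4405.542330

L=1402.328 V=4405.542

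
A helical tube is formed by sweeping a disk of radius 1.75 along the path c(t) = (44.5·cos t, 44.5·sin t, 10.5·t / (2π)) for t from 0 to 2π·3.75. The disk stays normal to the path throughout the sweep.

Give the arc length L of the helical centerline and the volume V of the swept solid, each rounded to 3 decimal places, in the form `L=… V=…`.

2πR = 2π·44.5 = 279.601746
per-turn = √(279.601746² + 10.5²) = √(78177.1365 + 110.25) = √78287.3865 = 279.798832
L = 3.75 × 279.798832 = 1049.245620
V = π·1.75² × L = 9.621128 × 1049.245620 = 10094.925895

L=1049.246 V=10094.926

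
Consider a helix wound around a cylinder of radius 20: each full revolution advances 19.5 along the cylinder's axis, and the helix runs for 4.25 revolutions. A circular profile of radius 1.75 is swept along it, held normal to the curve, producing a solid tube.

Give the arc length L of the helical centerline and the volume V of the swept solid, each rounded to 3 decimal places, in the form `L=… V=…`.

2πR = 2π·20 = 125.663706
per-turn = √(125.663706² + 19.5²) = √(15791.3670 + 380.25) = √16171.6170 = 127.167673
L = 4.25 × 127.167673 = 540.462610
V = π·1.75² × L = 9.621128 × 540.462610 = 5199.859681

L=540.463 V=5199.860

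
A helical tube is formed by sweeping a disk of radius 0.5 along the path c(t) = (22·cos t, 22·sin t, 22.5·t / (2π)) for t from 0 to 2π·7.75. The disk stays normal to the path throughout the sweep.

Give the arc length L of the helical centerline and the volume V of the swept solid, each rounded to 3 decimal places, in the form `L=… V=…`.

2πR = 2π·22 = 138.230077
per-turn = √(138.230077² + 22.5²) = √(19107.5541 + 506.25) = √19613.8041 = 140.049292
L = 7.75 × 140.049292 = 1085.382011
V = π·0.5² × L = 0.785398 × 1085.382011 = 852.457038

L=1085.382 V=852.457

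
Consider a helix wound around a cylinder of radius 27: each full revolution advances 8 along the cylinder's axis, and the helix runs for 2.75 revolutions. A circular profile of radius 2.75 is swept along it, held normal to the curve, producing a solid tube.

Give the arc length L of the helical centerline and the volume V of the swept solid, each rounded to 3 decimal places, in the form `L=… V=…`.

L=467.045 V=11096.191

2πR = 2π·27 = 169.646003
per-turn = √(169.646003² + 8²) = √(28779.7664 + 64) = √28843.7664 = 169.834527
L = 2.75 × 169.834527 = 467.044948
V = π·2.75² × L = 23.758294 × 467.044948 = 11096.191398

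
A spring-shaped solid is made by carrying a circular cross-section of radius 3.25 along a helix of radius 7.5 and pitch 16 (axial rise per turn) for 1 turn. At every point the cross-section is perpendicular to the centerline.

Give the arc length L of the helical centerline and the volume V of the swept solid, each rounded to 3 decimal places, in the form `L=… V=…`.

L=49.766 V=1651.391

2πR = 2π·7.5 = 47.123890
per-turn = √(47.123890² + 16²) = √(2220.6610 + 256) = √2476.6610 = 49.766063
L = 1 × 49.766063 = 49.766063
V = π·3.25² × L = 33.183072 × 49.766063 = 1651.390860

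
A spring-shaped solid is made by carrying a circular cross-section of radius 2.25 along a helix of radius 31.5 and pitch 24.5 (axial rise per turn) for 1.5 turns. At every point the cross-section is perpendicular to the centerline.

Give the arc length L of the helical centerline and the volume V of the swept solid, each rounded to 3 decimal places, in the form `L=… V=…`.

2πR = 2π·31.5 = 197.920337
per-turn = √(197.920337² + 24.5²) = √(39172.4599 + 600.25) = √39772.7099 = 199.430965
L = 1.5 × 199.430965 = 299.146448
V = π·2.25² × L = 15.904313 × 299.146448 = 4757.718681

L=299.146 V=4757.719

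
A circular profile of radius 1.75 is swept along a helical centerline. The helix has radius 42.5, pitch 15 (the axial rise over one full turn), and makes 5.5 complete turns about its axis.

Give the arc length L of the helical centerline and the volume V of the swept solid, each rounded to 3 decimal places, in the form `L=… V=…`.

2πR = 2π·42.5 = 267.035376
per-turn = √(267.035376² + 15²) = √(71307.8918 + 225) = √71532.8918 = 267.456336
L = 5.5 × 267.456336 = 1471.009849
V = π·1.75² × L = 9.621128 × 1471.009849 = 14152.773317

L=1471.010 V=14152.773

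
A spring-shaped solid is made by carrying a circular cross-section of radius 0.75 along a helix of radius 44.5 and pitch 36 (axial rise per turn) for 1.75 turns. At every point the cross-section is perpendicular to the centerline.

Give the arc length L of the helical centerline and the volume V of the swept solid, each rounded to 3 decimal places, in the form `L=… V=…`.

2πR = 2π·44.5 = 279.601746
per-turn = √(279.601746² + 36²) = √(78177.1365 + 1296) = √79473.1365 = 281.909802
L = 1.75 × 281.909802 = 493.342153
V = π·0.75² × L = 1.767146 × 493.342153 = 871.807548

L=493.342 V=871.808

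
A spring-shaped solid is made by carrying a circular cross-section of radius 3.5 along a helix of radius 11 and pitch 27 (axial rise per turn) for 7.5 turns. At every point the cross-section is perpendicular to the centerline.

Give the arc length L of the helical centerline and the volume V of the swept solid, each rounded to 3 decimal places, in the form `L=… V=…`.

2πR = 2π·11 = 69.115038
per-turn = √(69.115038² + 27²) = √(4776.8885 + 729) = √5505.8885 = 74.201675
L = 7.5 × 74.201675 = 556.512560
V = π·3.5² × L = 38.484510 × 556.512560 = 21417.113197

L=556.513 V=21417.113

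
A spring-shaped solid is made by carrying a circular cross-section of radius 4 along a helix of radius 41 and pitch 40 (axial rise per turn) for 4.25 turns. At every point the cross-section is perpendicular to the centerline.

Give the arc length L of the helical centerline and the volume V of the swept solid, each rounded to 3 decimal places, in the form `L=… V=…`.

2πR = 2π·41 = 257.610598
per-turn = √(257.610598² + 40²) = √(66363.2200 + 1600) = √67963.2200 = 260.697564
L = 4.25 × 260.697564 = 1107.964648
V = π·4² × L = 50.265482 × 1107.964648 = 55692.377575

L=1107.965 V=55692.378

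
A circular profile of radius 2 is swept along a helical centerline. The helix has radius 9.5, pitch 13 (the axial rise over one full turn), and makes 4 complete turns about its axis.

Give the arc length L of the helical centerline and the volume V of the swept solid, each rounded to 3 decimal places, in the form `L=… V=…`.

2πR = 2π·9.5 = 59.690260
per-turn = √(59.690260² + 13²) = √(3562.9272 + 169) = √3731.9272 = 61.089501
L = 4 × 61.089501 = 244.358006
V = π·2² × L = 12.566371 × 244.358006 = 3070.693264

L=244.358 V=3070.693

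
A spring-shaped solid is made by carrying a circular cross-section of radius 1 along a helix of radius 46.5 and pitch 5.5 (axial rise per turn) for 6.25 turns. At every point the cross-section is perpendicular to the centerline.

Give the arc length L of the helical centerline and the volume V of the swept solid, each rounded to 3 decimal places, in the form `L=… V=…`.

2πR = 2π·46.5 = 292.168117
per-turn = √(292.168117² + 5.5²) = √(85362.2085 + 30.25) = √85392.4585 = 292.219880
L = 6.25 × 292.219880 = 1826.374252
V = π·1² × L = 3.141593 × 1826.374252 = 5737.723933

L=1826.374 V=5737.724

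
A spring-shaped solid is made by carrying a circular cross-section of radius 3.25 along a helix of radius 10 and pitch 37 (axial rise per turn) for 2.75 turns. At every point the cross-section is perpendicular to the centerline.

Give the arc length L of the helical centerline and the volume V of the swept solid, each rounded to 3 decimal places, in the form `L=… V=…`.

L=200.521 V=6653.898

2πR = 2π·10 = 62.831853
per-turn = √(62.831853² + 37²) = √(3947.8418 + 1369) = √5316.8418 = 72.916677
L = 2.75 × 72.916677 = 200.520861
V = π·3.25² × L = 33.183072 × 200.520861 = 6653.898259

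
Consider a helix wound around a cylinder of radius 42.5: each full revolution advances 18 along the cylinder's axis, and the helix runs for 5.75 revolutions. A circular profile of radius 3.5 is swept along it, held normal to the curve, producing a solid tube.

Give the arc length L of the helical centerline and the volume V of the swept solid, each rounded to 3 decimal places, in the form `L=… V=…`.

2πR = 2π·42.5 = 267.035376
per-turn = √(267.035376² + 18²) = √(71307.8918 + 324) = √71631.8918 = 267.641349
L = 5.75 × 267.641349 = 1538.937758
V = π·3.5² × L = 38.484510 × 1538.937758 = 59225.265542

L=1538.938 V=59225.266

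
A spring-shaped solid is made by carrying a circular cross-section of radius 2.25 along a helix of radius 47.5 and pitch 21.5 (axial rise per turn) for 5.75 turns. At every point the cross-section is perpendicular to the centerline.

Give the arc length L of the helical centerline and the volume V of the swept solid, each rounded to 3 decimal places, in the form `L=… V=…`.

L=1720.542 V=27364.040

2πR = 2π·47.5 = 298.451302
per-turn = √(298.451302² + 21.5²) = √(89073.1797 + 462.25) = √89535.4297 = 299.224714
L = 5.75 × 299.224714 = 1720.542108
V = π·2.25² × L = 15.904313 × 1720.542108 = 27364.039885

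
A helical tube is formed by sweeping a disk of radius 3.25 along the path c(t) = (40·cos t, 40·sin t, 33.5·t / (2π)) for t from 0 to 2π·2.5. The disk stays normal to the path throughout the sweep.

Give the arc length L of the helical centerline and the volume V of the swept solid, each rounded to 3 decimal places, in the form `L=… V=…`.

L=633.876 V=21033.939

2πR = 2π·40 = 251.327412
per-turn = √(251.327412² + 33.5²) = √(63165.4682 + 1122.25) = √64287.7182 = 253.550228
L = 2.5 × 253.550228 = 633.875570
V = π·3.25² × L = 33.183072 × 633.875570 = 21033.938942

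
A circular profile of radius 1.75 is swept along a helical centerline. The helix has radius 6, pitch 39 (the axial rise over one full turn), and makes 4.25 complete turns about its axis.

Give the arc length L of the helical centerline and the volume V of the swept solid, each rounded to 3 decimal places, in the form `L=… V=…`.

2πR = 2π·6 = 37.699112
per-turn = √(37.699112² + 39²) = √(1421.2230 + 1521) = √2942.2230 = 54.242262
L = 4.25 × 54.242262 = 230.529615
V = π·1.75² × L = 9.621128 × 230.529615 = 2217.954822

L=230.530 V=2217.955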